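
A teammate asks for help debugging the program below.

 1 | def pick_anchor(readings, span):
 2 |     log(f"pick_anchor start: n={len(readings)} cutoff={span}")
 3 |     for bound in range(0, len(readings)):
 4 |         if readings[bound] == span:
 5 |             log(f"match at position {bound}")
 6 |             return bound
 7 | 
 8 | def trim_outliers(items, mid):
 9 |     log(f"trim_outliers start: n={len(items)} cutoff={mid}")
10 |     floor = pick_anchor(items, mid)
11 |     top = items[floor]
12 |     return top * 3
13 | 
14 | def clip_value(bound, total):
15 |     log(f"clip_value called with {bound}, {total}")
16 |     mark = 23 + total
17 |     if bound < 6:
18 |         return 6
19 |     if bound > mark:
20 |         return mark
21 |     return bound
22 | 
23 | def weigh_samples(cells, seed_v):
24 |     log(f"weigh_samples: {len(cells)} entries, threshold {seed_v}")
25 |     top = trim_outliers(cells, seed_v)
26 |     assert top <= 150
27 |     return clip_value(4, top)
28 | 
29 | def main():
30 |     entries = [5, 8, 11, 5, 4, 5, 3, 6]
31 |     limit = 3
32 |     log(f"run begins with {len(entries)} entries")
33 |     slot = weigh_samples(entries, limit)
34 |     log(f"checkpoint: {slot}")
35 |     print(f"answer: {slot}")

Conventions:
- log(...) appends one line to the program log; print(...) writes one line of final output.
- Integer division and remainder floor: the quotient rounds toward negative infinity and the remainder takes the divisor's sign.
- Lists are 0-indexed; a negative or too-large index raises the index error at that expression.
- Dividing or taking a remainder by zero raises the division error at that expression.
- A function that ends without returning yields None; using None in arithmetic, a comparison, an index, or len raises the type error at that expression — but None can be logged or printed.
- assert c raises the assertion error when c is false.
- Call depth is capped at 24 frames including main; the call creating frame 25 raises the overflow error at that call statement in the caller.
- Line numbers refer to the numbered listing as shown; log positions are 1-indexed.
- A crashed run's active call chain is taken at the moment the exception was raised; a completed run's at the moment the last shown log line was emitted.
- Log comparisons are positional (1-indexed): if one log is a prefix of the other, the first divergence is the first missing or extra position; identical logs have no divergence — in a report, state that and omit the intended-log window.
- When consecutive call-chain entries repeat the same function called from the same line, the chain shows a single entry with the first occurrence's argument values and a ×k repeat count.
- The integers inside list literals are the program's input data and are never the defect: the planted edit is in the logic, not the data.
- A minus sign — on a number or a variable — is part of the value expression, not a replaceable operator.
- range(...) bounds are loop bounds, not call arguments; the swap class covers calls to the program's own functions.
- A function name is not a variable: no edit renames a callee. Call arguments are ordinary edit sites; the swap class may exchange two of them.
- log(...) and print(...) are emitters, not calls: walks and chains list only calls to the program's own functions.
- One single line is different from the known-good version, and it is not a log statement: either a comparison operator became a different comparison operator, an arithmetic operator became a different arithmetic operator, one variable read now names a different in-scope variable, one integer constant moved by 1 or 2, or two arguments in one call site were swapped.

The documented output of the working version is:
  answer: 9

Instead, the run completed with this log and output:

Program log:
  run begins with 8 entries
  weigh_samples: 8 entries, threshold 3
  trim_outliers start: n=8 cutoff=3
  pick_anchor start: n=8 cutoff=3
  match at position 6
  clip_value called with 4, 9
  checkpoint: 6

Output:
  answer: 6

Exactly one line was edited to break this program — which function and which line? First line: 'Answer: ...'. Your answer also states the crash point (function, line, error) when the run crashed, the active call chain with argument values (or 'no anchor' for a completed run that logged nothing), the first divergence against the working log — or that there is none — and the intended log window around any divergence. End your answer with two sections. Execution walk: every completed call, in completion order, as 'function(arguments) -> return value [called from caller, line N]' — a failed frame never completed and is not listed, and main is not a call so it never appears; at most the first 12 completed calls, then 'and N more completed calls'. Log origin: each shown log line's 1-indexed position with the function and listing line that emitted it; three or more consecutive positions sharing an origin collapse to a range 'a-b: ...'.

Answer: the defect is in weigh_samples at line 27.
Key fact: The log first diverges at position 6: the faulty run prints 'clip_value called with 4, 9' where the working version prints 'clip_value called with 9, 4'.
Call chain: main.
First divergence: position 6 — the shown line 'clip_value called with 4, 9' should read 'clip_value called with 9, 4'.
Intended log window:
  4: pick_anchor start: n=8 cutoff=3
  5: match at position 6
  6: clip_value called with 9, 4
  7: checkpoint: 9
Execution walk:
  pick_anchor([5, 8, 11, 5, 4, 5, 3, 6], 3) -> 6  [called from trim_outliers, line 10]
  trim_outliers([5, 8, 11, 5, 4, 5, 3, 6], 3) -> 9  [called from weigh_samples, line 25]
  clip_value(4, 9) -> 6  [called from weigh_samples, line 27]
  weigh_samples([5, 8, 11, 5, 4, 5, 3, 6], 3) -> 6  [called from main, line 33]
Log line origins:
  1: emitted by main (line 32)
  2: emitted by weigh_samples (line 24)
  3: emitted by trim_outliers (line 9)
  4: emitted by pick_anchor (line 2)
  5: emitted by pick_anchor (line 5)
  6: emitted by clip_value (line 15)
  7: emitted by main (line 34)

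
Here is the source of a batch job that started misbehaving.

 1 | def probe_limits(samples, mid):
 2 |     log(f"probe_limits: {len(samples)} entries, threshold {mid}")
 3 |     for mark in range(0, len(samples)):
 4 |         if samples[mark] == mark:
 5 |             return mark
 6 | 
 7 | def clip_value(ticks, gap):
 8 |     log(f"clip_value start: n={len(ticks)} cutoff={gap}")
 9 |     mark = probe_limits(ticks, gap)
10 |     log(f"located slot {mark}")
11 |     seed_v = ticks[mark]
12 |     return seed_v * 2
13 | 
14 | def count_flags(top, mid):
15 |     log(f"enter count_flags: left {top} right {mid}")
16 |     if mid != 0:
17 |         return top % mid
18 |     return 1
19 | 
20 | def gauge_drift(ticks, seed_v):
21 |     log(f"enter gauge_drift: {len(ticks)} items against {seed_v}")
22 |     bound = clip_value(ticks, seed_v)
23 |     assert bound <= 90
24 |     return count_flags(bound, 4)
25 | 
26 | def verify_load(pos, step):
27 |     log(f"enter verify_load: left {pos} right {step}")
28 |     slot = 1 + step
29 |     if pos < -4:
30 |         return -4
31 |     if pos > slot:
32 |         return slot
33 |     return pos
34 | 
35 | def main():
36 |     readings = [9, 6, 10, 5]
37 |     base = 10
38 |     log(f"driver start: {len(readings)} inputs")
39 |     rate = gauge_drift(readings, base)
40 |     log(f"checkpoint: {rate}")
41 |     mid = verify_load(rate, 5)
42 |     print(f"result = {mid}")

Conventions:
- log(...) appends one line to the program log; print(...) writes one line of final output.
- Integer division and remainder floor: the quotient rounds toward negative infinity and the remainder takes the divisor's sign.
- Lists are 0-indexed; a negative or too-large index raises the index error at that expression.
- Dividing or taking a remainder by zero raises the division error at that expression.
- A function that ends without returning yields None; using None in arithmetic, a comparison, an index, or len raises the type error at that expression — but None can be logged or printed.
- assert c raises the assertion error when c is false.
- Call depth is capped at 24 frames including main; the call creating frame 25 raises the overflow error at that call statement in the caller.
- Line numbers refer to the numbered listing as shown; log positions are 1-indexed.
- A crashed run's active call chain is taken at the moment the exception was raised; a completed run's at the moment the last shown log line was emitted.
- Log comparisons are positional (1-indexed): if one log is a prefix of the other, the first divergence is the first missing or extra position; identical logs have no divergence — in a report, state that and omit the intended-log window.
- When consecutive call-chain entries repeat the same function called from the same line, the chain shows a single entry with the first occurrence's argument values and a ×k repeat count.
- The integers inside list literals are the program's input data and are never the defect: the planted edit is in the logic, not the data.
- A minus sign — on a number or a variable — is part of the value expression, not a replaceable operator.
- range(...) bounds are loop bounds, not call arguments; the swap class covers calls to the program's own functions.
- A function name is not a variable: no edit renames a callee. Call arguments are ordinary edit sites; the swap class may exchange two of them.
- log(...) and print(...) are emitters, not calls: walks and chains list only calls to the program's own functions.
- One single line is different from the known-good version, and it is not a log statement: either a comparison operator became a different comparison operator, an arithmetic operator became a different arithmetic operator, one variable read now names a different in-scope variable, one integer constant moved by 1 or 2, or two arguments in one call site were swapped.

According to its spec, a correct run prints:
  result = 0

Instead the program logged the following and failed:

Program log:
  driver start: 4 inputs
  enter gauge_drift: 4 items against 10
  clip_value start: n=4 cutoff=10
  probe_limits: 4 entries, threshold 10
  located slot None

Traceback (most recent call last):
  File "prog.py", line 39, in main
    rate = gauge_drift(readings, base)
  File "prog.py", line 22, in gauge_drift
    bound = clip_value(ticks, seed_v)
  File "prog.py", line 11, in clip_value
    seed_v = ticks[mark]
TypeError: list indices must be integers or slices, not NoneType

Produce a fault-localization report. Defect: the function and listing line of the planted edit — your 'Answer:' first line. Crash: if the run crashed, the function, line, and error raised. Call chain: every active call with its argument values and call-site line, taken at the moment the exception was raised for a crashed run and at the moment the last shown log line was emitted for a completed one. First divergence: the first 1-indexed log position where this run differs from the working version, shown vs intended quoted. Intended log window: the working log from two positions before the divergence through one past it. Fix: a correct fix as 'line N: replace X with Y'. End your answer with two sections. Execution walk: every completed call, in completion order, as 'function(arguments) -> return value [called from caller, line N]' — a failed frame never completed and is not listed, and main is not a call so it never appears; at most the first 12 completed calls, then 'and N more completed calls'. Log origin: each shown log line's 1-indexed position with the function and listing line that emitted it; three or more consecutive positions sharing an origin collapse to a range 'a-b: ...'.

Answer: the defect is in probe_limits at line 4.
Key observation: Everything matches until log position 5, which reads 'located slot None' in place of 'located slot 2'.
Crash: clip_value, line 11, TypeError.
Call chain: main -> gauge_drift([9, 6, 10, 5], 10) (called at line 39) -> clip_value([9, 6, 10, 5], 10) (called at line 22).
First divergence: position 5 — shown 'located slot None', intended 'located slot 2'.
Intended log window:
  3: clip_value start: n=4 cutoff=10
  4: probe_limits: 4 entries, threshold 10
  5: located slot 2
  6: enter count_flags: left 20 right 4
Execution walk:
  probe_limits([9, 6, 10, 5], 10) -> None  [called from clip_value, line 9]
Log origin:
  1 — main, line 38
  2 — gauge_drift, line 21
  3 — clip_value, line 8
  4 — probe_limits, line 2
  5 — clip_value, line 10
A correct fix: line 4: replace `samples[mark] == mark` with `samples[mark] == mid`.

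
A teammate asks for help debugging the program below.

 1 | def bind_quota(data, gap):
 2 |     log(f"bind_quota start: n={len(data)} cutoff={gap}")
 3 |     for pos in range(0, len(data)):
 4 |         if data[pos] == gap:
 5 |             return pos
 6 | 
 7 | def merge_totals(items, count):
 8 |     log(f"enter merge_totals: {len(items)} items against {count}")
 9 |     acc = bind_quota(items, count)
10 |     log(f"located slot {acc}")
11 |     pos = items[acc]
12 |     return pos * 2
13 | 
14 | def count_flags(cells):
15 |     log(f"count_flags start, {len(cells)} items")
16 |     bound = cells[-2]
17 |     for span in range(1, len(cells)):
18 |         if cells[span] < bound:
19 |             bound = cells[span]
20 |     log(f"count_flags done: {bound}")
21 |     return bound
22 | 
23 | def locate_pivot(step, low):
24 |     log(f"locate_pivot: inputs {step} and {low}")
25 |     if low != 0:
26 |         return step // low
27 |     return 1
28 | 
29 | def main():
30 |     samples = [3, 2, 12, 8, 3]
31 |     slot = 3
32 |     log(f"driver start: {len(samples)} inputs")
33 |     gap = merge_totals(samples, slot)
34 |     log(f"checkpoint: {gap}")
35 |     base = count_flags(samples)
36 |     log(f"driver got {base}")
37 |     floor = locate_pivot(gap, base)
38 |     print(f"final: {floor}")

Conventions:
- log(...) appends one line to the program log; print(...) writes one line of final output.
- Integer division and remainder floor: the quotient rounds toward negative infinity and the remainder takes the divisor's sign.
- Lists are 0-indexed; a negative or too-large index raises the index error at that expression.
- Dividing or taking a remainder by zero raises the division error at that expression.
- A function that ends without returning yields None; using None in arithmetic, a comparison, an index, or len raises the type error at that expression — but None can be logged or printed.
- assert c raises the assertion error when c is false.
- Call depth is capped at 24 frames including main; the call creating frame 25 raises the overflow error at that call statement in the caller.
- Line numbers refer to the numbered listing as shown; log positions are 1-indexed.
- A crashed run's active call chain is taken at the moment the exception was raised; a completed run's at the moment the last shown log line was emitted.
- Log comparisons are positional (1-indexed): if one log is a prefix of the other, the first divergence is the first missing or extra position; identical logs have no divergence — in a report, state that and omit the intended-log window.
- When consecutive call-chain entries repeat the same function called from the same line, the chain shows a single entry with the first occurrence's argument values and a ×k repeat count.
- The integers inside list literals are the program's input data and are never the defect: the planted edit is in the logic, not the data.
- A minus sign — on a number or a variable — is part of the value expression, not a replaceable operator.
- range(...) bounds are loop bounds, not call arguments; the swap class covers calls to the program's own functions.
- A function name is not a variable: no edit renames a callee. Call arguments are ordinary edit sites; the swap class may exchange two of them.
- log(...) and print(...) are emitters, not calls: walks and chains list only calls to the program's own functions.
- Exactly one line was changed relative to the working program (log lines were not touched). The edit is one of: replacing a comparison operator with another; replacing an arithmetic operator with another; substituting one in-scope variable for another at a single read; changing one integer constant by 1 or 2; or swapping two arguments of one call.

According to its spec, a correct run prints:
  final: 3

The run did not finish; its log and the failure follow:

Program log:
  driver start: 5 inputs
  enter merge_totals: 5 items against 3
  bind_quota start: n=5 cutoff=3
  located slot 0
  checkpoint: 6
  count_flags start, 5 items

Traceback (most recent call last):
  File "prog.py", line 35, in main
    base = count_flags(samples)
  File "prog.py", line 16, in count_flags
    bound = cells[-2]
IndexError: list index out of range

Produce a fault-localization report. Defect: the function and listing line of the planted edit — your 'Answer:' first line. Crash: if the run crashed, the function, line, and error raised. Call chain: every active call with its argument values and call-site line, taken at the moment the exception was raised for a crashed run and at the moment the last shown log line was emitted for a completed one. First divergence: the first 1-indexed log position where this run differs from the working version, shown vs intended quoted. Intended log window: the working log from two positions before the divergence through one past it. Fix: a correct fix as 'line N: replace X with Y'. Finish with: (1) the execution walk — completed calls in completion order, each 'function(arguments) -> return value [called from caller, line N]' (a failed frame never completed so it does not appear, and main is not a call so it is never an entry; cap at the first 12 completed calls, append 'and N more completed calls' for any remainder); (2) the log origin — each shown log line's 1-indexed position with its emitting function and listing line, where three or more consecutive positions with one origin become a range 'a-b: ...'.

Answer: the defect is in count_flags at line 16.
Key observation: The faulty run's log stops after 6 lines; the working version's next line would be 'count_flags done: 2'.
Crash: count_flags, line 16, IndexError.
Call chain: main -> count_flags([3, 2, 12, 8, 3]) (called at line 35).
First divergence: position 7; the shown log stops at 6 lines while the working version next logs 'count_flags done: 2'.
Intended log window:
  5: checkpoint: 6
  6: count_flags start, 5 items
  7: count_flags done: 2
  8: driver got 2
Execution walk:
  bind_quota([3, 2, 12, 8, 3], 3) -> 0  [called from merge_totals, line 9]
  merge_totals([3, 2, 12, 8, 3], 3) -> 6  [called from main, line 33]
Log line origins:
  1 — main, line 32
  2 — merge_totals, line 8
  3 — bind_quota, line 2
  4 — merge_totals, line 10
  5 — main, line 34
  6 — count_flags, line 15
A correct fix: line 16: replace `-2` with `0`.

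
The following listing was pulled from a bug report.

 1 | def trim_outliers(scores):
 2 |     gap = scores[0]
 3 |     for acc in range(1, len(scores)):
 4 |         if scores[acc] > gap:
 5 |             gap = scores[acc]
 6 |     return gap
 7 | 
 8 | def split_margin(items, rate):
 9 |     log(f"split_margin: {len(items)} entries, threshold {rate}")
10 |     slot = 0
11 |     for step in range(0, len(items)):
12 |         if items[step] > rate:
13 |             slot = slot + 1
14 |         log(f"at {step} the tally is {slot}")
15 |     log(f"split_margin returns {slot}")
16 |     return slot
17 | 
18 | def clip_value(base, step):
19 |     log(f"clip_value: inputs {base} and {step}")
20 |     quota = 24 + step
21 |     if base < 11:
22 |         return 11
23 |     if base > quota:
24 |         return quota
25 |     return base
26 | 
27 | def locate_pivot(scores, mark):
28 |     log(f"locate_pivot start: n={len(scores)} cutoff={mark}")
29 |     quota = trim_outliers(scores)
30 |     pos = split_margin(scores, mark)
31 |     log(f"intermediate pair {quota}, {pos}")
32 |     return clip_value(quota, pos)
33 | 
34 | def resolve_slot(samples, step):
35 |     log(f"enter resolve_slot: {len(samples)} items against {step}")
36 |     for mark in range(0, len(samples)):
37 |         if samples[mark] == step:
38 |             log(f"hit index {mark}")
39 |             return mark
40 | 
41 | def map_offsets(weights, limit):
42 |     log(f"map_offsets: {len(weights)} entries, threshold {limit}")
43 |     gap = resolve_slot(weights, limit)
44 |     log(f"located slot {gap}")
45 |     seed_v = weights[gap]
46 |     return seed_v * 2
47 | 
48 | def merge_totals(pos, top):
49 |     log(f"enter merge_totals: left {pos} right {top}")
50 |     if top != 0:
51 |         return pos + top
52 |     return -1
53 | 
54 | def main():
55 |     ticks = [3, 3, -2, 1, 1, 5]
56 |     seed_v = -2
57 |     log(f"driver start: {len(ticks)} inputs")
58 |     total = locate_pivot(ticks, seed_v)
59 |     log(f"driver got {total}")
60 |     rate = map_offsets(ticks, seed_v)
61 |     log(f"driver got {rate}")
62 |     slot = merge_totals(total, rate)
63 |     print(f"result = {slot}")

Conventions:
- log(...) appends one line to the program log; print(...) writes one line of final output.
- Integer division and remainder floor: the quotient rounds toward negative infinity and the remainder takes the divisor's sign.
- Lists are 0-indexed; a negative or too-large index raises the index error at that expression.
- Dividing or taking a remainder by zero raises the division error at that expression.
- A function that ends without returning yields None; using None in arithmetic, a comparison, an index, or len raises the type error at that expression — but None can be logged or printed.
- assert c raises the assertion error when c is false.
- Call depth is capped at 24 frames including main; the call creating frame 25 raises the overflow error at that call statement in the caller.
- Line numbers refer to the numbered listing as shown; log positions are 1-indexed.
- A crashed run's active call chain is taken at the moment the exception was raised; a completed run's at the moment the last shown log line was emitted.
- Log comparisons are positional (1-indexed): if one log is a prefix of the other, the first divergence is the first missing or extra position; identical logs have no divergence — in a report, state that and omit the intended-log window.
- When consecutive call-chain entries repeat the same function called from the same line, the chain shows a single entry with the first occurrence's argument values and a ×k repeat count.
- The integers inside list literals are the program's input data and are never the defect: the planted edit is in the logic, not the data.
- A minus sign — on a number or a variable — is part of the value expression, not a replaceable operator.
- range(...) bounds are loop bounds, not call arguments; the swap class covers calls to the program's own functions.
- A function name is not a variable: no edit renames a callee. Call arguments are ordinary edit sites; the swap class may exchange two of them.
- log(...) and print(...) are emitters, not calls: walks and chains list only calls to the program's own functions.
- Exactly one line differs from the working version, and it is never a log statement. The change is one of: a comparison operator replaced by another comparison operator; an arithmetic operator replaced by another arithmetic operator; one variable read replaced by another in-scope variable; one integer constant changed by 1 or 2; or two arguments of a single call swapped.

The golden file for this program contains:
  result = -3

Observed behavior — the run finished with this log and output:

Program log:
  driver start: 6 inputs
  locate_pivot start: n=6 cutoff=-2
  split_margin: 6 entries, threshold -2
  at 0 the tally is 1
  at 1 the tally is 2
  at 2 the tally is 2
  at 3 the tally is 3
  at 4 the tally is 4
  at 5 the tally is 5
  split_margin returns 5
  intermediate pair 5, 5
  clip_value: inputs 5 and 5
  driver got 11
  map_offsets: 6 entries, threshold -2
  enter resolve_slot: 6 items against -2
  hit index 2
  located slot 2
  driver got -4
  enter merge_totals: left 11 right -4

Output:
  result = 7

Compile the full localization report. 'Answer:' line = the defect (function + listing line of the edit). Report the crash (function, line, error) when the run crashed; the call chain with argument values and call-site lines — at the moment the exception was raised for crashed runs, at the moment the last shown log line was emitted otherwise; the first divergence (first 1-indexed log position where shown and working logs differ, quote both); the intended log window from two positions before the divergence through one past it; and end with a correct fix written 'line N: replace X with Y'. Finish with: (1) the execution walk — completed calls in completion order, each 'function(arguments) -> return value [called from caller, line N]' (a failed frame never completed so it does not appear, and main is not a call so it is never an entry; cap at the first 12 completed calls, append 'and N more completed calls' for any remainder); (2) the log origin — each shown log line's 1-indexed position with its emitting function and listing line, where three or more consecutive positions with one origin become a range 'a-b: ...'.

Answer: the defect is in merge_totals at line 51.
Key fact: Log streams are identical — the defect surfaces only in the printed output.
Call chain: main -> merge_totals(11, -4) (called at line 62).
First divergence: none; the two logs match at every position.
Execution walk:
  trim_outliers([3, 3, -2, 1, 1, 5]) -> 5  [called from locate_pivot, line 29]
  split_margin([3, 3, -2, 1, 1, 5], -2) -> 5  [called from locate_pivot, line 30]
  clip_value(5, 5) -> 11  [called from locate_pivot, line 32]
  locate_pivot([3, 3, -2, 1, 1, 5], -2) -> 11  [called from main, line 58]
  resolve_slot([3, 3, -2, 1, 1, 5], -2) -> 2  [called from map_offsets, line 43]
  map_offsets([3, 3, -2, 1, 1, 5], -2) -> -4  [called from main, line 60]
  merge_totals(11, -4) -> 7  [called from main, line 62]
Origin of each log line:
  1 — main, line 57
  2 — locate_pivot, line 28
  3 — split_margin, line 9
  4-9 — split_margin, line 14
  10 — split_margin, line 15
  11 — locate_pivot, line 31
  12 — clip_value, line 19
  13 — main, line 59
  14 — map_offsets, line 42
  15 — resolve_slot, line 35
  16 — resolve_slot, line 38
  17 — map_offsets, line 44
  18 — main, line 61
  19 — merge_totals, line 49
A correct fix: line 51: replace `+` with `//`.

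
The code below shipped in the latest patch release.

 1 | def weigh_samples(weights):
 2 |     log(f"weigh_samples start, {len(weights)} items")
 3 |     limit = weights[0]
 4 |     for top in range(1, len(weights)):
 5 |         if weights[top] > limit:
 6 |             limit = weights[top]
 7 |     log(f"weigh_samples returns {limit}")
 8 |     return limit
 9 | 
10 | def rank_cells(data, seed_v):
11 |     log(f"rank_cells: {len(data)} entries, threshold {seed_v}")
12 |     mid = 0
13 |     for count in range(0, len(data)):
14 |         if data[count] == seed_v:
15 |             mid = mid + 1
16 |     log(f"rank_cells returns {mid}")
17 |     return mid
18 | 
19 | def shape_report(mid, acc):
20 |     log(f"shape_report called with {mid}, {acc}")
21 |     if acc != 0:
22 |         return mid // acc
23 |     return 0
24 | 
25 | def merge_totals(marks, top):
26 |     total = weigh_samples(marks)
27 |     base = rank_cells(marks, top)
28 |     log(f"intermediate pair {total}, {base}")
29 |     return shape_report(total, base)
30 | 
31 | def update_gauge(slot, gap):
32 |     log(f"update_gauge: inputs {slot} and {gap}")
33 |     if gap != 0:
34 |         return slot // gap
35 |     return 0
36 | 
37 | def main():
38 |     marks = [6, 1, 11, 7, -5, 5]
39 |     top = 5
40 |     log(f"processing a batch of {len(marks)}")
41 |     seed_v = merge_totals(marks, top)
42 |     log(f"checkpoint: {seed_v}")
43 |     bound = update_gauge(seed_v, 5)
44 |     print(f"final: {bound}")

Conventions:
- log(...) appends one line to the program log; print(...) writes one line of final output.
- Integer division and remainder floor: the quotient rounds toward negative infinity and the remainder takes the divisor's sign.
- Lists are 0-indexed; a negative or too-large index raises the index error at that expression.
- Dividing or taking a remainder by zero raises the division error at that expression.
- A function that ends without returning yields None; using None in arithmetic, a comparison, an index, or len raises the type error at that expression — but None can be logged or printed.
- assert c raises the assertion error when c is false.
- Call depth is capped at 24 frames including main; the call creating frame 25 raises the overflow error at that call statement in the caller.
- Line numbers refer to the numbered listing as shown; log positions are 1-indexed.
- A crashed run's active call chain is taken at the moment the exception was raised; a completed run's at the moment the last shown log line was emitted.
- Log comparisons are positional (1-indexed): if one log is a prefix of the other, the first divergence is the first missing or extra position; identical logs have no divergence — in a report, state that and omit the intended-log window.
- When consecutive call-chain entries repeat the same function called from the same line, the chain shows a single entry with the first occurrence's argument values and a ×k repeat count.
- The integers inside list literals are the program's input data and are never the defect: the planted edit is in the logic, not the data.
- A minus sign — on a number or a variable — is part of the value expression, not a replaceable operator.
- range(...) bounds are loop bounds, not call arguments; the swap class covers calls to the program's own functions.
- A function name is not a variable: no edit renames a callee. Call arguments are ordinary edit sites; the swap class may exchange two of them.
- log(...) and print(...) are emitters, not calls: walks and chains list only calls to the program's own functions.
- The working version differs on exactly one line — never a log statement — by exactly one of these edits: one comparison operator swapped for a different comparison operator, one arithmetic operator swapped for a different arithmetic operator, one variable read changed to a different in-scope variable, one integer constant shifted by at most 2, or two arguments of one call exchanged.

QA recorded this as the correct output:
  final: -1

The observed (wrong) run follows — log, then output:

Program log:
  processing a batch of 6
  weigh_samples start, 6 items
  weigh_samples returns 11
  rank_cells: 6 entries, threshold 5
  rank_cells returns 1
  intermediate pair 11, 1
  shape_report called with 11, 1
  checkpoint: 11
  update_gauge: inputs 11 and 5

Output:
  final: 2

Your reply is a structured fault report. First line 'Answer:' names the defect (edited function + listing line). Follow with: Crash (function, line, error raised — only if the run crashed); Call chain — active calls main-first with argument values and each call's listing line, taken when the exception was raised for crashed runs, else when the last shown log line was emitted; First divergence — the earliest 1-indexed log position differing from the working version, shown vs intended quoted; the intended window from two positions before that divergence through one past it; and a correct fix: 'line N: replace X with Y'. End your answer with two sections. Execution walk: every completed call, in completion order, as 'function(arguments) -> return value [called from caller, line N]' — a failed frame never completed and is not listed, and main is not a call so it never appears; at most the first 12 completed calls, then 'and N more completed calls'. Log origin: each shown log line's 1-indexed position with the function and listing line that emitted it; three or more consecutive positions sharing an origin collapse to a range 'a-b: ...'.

Answer: the defect is in weigh_samples at line 5.
Key observation: Position 3 is the first bad log line: 'weigh_samples returns 11' should read 'weigh_samples returns -5'.
Call chain: main -> update_gauge(11, 5) (called at line 43).
First divergence: position 3; shown 'weigh_samples returns 11' vs intended 'weigh_samples returns -5'.
Intended log window:
  1: processing a batch of 6
  2: weigh_samples start, 6 items
  3: weigh_samples returns -5
  4: rank_cells: 6 entries, threshold 5
Execution walk:
  weigh_samples([6, 1, 11, 7, -5, 5]) -> 11  [called from merge_totals, line 26]
  rank_cells([6, 1, 11, 7, -5, 5], 5) -> 1  [called from merge_totals, line 27]
  shape_report(11, 1) -> 11  [called from merge_totals, line 29]
  merge_totals([6, 1, 11, 7, -5, 5], 5) -> 11  [called from main, line 41]
  update_gauge(11, 5) -> 2  [called from main, line 43]
Log line origins:
  1: logged in main at line 40
  2: logged in weigh_samples at line 2
  3: logged in weigh_samples at line 7
  4: logged in rank_cells at line 11
  5: logged in rank_cells at line 16
  6: logged in merge_totals at line 28
  7: logged in shape_report at line 20
  8: logged in main at line 42
  9: logged in update_gauge at line 32
A correct fix: line 5: replace `>` with `<`.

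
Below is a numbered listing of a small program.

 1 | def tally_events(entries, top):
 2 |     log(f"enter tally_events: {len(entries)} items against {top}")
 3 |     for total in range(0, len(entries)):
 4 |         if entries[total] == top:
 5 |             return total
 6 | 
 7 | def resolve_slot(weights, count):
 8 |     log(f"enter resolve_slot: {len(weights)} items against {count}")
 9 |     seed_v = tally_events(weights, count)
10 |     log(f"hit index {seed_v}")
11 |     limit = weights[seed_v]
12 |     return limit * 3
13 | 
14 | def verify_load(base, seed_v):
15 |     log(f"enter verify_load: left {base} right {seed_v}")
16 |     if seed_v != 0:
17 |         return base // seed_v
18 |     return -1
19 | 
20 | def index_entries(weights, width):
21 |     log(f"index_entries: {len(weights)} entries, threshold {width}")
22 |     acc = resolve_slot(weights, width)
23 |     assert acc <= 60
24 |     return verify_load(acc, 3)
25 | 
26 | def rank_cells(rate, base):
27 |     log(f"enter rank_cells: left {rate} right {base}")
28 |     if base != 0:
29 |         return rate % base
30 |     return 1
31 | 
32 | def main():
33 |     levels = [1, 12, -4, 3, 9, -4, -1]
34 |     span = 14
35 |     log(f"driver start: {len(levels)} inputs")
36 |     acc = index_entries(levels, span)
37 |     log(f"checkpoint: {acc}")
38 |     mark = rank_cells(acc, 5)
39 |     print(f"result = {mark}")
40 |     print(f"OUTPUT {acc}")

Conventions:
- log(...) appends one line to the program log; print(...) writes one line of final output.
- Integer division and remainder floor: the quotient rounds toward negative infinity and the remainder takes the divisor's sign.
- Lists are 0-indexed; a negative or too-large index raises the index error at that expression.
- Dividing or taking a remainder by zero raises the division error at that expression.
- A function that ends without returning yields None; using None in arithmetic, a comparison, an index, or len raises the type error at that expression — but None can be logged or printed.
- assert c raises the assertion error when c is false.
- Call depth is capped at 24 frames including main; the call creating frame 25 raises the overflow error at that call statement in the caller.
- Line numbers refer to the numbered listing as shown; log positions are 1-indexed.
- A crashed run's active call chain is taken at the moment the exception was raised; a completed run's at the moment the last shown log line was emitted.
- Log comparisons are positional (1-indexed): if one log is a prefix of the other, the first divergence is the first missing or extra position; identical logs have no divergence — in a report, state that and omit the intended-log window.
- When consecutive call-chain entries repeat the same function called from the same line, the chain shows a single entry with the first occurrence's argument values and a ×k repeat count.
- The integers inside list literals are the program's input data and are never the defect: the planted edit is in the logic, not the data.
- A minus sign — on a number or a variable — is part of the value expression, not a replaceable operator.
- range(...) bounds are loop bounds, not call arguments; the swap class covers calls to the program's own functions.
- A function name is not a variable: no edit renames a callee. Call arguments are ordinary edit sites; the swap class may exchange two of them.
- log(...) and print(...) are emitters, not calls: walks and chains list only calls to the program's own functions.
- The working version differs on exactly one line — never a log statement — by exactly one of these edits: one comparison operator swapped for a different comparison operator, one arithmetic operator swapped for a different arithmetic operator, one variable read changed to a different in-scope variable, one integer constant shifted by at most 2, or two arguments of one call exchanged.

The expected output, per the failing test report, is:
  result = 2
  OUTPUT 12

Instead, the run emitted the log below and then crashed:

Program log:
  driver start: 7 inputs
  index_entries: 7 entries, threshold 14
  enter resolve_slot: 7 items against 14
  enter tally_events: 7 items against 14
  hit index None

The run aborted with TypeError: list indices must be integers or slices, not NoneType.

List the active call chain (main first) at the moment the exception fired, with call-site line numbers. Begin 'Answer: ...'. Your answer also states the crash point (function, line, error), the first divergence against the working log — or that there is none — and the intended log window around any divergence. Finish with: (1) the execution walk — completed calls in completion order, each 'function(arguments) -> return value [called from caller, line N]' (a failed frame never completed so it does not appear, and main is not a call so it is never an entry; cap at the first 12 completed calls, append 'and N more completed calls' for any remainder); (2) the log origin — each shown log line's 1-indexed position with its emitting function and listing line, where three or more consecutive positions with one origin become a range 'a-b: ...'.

Answer: main -> index_entries (called at line 36) -> resolve_slot (called at line 22).
Key observation: The log first diverges at position 2: the faulty run prints 'index_entries: 7 entries, threshold 14' where the working version prints 'index_entries: 7 entries, threshold 12'.
Crash: resolve_slot, line 11, TypeError.
First divergence: position 2 — the shown line 'index_entries: 7 entries, threshold 14' should read 'index_entries: 7 entries, threshold 12'.
Intended log window:
  1: driver start: 7 inputs
  2: index_entries: 7 entries, threshold 12
  3: enter resolve_slot: 7 items against 12
Execution walk:
  tally_events([1, 12, -4, 3, 9, -4, -1], 14) -> None  [called from resolve_slot, line 9]
Log line origins:
  1: logged in main at line 35
  2: logged in index_entries at line 21
  3: logged in resolve_slot at line 8
  4: logged in tally_events at line 2
  5: logged in resolve_slot at line 10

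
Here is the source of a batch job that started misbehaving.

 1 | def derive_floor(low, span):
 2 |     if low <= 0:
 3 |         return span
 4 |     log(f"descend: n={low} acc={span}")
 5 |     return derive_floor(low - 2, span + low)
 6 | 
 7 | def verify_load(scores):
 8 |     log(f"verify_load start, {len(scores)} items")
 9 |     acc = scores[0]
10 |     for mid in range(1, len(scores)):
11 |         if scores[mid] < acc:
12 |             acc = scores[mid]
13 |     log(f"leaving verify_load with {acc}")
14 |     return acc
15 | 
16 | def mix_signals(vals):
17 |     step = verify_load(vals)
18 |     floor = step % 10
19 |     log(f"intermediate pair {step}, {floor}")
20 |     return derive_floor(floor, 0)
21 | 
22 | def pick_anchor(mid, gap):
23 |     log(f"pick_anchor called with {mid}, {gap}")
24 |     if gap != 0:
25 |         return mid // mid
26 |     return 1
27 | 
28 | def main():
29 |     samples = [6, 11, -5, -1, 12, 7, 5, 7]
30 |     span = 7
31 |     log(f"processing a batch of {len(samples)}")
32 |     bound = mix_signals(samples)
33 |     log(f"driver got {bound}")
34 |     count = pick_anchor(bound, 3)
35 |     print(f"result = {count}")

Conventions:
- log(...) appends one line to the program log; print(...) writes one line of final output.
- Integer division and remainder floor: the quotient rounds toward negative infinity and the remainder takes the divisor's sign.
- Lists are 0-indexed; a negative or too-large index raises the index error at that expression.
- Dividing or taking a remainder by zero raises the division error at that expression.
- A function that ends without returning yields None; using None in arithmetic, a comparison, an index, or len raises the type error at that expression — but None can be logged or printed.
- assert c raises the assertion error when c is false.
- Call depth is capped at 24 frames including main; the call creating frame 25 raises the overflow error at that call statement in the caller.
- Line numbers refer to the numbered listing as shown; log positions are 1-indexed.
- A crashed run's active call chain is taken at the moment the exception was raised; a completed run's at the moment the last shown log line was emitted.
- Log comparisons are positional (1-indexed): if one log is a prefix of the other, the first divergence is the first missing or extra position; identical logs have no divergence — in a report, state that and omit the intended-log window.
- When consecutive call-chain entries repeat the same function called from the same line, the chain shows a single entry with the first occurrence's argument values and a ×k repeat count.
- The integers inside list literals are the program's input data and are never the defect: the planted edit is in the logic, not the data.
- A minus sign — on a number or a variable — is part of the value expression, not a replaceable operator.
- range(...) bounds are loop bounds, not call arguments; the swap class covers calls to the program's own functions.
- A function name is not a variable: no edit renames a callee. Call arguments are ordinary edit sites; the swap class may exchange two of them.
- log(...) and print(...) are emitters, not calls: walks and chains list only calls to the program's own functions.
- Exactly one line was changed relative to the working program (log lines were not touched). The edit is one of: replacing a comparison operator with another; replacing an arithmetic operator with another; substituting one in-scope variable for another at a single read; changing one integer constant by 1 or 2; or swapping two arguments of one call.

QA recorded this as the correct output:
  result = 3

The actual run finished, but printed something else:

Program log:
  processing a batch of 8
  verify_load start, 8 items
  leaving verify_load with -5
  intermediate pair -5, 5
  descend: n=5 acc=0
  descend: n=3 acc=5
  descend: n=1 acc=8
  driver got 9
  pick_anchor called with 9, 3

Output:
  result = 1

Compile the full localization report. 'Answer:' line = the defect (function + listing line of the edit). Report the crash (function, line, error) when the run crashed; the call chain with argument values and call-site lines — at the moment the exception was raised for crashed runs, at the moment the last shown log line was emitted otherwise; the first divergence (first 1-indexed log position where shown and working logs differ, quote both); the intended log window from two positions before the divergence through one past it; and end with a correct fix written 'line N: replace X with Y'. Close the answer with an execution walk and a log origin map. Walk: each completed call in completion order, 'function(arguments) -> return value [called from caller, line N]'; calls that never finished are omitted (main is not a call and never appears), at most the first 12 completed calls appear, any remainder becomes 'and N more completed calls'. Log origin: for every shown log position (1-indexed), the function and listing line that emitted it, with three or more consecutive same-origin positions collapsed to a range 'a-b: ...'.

Answer: the defect is in pick_anchor at line 25.
Key fact: Every logged value matches the working version; the printed result is what differs.
Call chain: main -> pick_anchor(9, 3) (called at line 34).
First divergence: none (the log streams are identical).
Execution walk:
  verify_load([6, 11, -5, -1, 12, 7, 5, 7]) -> -5  [called from mix_signals, line 17]
  derive_floor(-1, 9) -> 9  [called from derive_floor, line 5]
  derive_floor(1, 8) -> 9  [called from derive_floor, line 5]
  derive_floor(3, 5) -> 9  [called from derive_floor, line 5]
  derive_floor(5, 0) -> 9  [called from mix_signals, line 20]
  mix_signals([6, 11, -5, -1, 12, 7, 5, 7]) -> 9  [called from main, line 32]
  pick_anchor(9, 3) -> 1  [called from main, line 34]
Log origins:
  1: from main, line 31
  2: from verify_load, line 8
  3: from verify_load, line 13
  4: from mix_signals, line 19
  5-7: from derive_floor, line 4
  8: from main, line 33
  9: from pick_anchor, line 23
A correct fix: line 25: replace `mid // mid` with `mid // gap`.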